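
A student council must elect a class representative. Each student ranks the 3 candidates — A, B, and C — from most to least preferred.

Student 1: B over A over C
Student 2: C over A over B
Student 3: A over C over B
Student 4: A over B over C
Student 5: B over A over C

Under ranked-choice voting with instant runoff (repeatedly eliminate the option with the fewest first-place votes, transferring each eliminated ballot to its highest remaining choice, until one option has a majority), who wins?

Round 1: A 2, B 2, C 1. C has the fewest and is eliminated.
Round 2: A 3, B 2. A has a majority.

A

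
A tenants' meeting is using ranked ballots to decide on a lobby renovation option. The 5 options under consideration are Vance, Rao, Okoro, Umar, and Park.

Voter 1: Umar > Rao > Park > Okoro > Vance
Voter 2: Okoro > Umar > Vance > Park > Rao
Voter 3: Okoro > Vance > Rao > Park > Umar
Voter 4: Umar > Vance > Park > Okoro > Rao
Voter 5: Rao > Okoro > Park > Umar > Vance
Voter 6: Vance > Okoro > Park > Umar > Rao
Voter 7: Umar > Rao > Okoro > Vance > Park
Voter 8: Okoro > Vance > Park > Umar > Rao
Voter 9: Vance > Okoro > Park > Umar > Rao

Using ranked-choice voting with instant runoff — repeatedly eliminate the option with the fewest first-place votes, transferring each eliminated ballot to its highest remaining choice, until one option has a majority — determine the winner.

Okoro

Round 1: Okoro 3, Umar 3, Vance 2, Rao 1, Park 0. Park has the fewest and is eliminated.
Round 2: Okoro 3, Umar 3, Vance 2, Rao 1. Rao has the fewest and is eliminated.
Round 3: Okoro 4, Umar 3, Vance 2. Vance has the fewest and is eliminated.
Round 4: Okoro 6, Umar 3. Okoro has a majority.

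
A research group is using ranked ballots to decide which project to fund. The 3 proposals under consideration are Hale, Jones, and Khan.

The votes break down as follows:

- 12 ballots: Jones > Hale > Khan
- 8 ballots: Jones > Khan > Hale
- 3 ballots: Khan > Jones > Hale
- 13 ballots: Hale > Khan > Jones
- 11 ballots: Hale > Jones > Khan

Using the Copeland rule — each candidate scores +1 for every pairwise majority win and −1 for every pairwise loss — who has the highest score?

Hale

Pairwise results:
  Hale vs Jones: Hale wins 24–23.
  Hale vs Khan: Hale wins 36–11.
  Jones vs Khan: Jones wins 31–16.
Copeland scores (wins − losses):
  Hale: 2 − 0 = 2
  Jones: 1 − 1 = 0
  Khan: 0 − 2 = -2
Hale has the best Copeland score.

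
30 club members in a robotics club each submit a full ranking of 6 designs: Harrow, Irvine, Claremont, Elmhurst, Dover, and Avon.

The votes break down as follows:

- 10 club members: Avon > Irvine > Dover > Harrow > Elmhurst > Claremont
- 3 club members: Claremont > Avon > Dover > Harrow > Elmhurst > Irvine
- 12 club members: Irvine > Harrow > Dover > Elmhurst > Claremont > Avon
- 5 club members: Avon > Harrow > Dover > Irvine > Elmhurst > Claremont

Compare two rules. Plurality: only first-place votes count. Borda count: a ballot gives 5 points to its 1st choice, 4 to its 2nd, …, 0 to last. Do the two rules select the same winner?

Plurality first-place counts: Harrow 0, Irvine 12, Claremont 3, Elmhurst 0, Dover 0, Avon 15 → Avon.
Borda totals: Harrow 94, Irvine 110, Claremont 27, Elmhurst 42, Dover 90, Avon 87 → Irvine.
The two rules disagree: plurality picks Avon, Borda picks Irvine.

No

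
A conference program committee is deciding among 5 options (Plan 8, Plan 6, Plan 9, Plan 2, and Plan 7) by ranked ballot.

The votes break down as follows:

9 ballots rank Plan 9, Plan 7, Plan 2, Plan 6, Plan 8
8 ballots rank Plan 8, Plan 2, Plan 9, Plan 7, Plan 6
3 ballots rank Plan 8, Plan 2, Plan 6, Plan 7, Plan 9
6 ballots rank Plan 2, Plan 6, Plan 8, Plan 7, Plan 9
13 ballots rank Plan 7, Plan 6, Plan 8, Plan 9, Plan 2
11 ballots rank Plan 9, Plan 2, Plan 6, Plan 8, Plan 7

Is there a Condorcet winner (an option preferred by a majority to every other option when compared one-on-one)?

Head-to-head results (50 voters total):
Plan 8 vs Plan 6: Plan 6 wins 39–11.
Plan 8 vs Plan 9: Plan 8 wins 30–20.
Plan 8 vs Plan 2: Plan 2 wins 26–24.
Plan 8 vs Plan 7: Plan 8 wins 28–22.
Plan 6 vs Plan 9: Plan 9 wins 28–22.
Plan 6 vs Plan 2: Plan 2 wins 37–13.
Plan 6 vs Plan 7: Plan 7 wins 30–20.
Plan 9 vs Plan 2: Plan 9 wins 33–17.
Plan 9 vs Plan 7: Plan 9 wins 28–22.
Plan 2 vs Plan 7: Plan 2 wins 28–22.
No candidate beats all others: Plan 8 beats Plan 9 beats Plan 6 beats Plan 8, a majority cycle.

No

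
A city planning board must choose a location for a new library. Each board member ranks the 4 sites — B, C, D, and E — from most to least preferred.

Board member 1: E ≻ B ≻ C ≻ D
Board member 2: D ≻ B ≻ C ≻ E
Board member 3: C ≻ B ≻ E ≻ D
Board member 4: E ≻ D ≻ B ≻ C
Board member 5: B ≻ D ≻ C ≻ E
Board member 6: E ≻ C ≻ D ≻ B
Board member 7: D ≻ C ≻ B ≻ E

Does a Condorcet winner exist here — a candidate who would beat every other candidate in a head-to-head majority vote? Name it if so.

Head-to-head results (7 voters total):
B vs C: B wins 4–3.
B vs D: D wins 4–3.
B vs E: B wins 4–3.
C vs D: D wins 4–3.
C vs E: C wins 4–3.
D vs E: E wins 4–3.
No candidate beats all others: B beats E beats D beats B, a majority cycle.

None — there is no Condorcet winner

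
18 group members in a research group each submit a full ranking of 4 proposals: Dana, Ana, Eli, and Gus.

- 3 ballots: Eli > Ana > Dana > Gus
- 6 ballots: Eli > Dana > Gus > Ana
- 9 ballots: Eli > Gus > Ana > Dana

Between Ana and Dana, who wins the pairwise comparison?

Ana

Ballots ranking Ana above Dana: 3+9 = 12.
Ballots ranking Dana above Ana: 6.
Ana wins the head-to-head, 12–6.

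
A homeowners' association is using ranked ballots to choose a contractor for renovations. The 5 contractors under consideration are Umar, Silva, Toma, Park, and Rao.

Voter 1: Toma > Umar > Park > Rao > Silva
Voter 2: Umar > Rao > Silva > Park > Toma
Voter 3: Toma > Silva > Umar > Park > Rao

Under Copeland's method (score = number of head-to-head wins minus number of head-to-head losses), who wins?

Toma

Pairwise results:
  Umar vs Silva: Umar wins 2–1.
  Umar vs Toma: Toma wins 2–1.
  Umar vs Park: Umar wins 3–0.
  Umar vs Rao: Umar wins 3–0.
  Silva vs Toma: Toma wins 2–1.
  Silva vs Park: Silva wins 2–1.
  Silva vs Rao: Rao wins 2–1.
  Toma vs Park: Toma wins 2–1.
  Toma vs Rao: Toma wins 2–1.
  Park vs Rao: Park wins 2–1.
Copeland scores (wins − losses):
  Umar: 3 − 1 = 2
  Silva: 1 − 3 = -2
  Toma: 4 − 0 = 4
  Park: 1 − 3 = -2
  Rao: 1 − 3 = -2
Toma has the best Copeland score.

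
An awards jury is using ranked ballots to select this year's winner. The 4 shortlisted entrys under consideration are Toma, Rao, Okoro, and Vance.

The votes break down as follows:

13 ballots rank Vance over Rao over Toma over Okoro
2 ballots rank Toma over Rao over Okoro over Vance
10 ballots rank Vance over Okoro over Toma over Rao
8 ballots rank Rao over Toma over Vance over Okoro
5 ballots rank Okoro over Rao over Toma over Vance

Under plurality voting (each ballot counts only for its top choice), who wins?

Vance

First-place vote totals:
  Toma: 2
  Rao: 8
  Okoro: 5
  Vance: 23
Vance has the most first-place votes.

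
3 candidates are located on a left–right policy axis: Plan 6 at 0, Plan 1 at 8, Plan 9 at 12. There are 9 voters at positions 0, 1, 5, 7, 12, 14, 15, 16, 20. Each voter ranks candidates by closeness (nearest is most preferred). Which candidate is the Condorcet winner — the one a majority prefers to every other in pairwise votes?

With single-peaked preferences on a line, the Condorcet winner is the candidate closest to the median voter.
The median voter (position 12) is closest to Plan 9 at 12.
Check: Plan 9 vs Plan 1 — voters closer to Plan 9: 5 of 9.

Plan 9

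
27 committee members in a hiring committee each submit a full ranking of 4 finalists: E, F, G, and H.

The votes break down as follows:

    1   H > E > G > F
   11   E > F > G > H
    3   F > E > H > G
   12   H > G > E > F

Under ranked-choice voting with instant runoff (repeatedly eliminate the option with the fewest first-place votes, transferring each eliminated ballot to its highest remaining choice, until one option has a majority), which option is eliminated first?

Round 1: H 13, E 11, F 3, G 0. G has the fewest and is eliminated.
Round 2: H 13, E 11, F 3. F has the fewest and is eliminated.
Round 3: E 14, H 13. E has a majority.

G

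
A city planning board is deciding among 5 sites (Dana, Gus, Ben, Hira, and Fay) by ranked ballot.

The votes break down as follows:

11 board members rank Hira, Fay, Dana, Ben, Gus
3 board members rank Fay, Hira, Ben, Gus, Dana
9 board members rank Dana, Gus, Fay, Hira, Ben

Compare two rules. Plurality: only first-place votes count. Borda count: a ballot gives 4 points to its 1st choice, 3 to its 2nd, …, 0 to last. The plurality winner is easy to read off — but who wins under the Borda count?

Fay

Plurality first-place counts: Dana 9, Gus 0, Ben 0, Hira 11, Fay 3 → Hira.
Borda totals: Dana 58, Gus 30, Ben 17, Hira 62, Fay 63 → Fay.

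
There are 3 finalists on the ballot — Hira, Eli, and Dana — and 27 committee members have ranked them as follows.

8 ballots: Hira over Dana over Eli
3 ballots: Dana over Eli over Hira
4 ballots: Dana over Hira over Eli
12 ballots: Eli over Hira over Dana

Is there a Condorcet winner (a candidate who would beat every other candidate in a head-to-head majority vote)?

No

Head-to-head results (27 voters total):
Hira vs Eli: Eli wins 15–12.
Hira vs Dana: Hira wins 20–7.
Eli vs Dana: Dana wins 15–12.
No candidate beats all others: Hira beats Dana beats Eli beats Hira, a majority cycle.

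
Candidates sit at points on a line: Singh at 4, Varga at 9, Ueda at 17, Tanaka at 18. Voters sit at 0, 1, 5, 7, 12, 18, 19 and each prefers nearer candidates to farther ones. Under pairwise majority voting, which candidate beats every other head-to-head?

Varga

With single-peaked preferences on a line, the Condorcet winner is the candidate closest to the median voter.
The median voter (position 7) is closest to Varga at 9.
Check: Varga vs Singh — voters closer to Varga: 4 of 7.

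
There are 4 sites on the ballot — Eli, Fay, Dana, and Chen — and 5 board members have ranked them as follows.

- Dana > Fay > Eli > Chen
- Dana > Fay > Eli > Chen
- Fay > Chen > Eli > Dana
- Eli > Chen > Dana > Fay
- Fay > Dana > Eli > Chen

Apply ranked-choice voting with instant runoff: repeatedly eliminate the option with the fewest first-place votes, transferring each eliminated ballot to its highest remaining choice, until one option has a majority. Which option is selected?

Round 1: Fay 2, Dana 2, Eli 1, Chen 0. Chen has the fewest and is eliminated.
Round 2: Fay 2, Dana 2, Eli 1. Eli has the fewest and is eliminated.
Round 3: Dana 3, Fay 2. Dana has a majority.

Dana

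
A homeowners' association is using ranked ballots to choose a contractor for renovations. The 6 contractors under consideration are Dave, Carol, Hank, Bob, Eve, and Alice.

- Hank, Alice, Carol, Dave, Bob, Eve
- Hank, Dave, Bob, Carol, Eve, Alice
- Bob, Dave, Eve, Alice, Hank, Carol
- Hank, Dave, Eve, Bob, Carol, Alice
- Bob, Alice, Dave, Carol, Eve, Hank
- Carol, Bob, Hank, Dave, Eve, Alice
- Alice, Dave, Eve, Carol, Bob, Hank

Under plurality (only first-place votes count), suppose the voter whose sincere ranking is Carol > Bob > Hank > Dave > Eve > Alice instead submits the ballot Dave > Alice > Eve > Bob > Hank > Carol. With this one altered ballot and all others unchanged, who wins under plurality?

Hank

First-place totals with the altered ballot: Dave 1, Carol 0, Hank 3, Bob 2, Eve 0, Alice 1.
The winner is unchanged: still Hank.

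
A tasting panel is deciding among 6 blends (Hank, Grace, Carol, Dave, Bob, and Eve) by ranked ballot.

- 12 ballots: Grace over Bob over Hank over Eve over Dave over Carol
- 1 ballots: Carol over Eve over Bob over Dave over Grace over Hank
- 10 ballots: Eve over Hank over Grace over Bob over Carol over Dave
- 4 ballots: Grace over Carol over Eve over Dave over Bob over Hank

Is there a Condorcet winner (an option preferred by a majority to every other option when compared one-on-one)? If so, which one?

Head-to-head results (27 voters total):
Hank vs Grace: Grace wins 17–10.
Hank vs Carol: Hank wins 22–5.
Hank vs Dave: Hank wins 22–5.
Hank vs Bob: Bob wins 17–10.
Hank vs Eve: Eve wins 15–12.
Grace vs Carol: Grace wins 26–1.
Grace vs Dave: Grace wins 26–1.
Grace vs Bob: Grace wins 26–1.
Grace vs Eve: Grace wins 16–11.
Carol vs Dave: Carol wins 15–12.
Carol vs Bob: Bob wins 22–5.
Carol vs Eve: Eve wins 22–5.
Dave vs Bob: Bob wins 23–4.
Dave vs Eve: Eve wins 27–0.
Bob vs Eve: Eve wins 15–12.
Grace beats each rival — Hank (17–10), Carol (26–1), Dave (26–1), Bob (26–1), Eve (16–11) — so Grace is the Condorcet winner.

Grace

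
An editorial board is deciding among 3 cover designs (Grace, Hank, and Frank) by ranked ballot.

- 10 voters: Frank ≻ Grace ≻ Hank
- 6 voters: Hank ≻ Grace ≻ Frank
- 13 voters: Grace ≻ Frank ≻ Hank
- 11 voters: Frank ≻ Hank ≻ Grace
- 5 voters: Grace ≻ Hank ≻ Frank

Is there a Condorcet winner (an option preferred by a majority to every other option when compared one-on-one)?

Yes

Head-to-head results (45 voters total):
Grace vs Hank: Grace wins 28–17.
Grace vs Frank: Grace wins 24–21.
Hank vs Frank: Frank wins 34–11.
Grace beats each rival — Hank (28–17), Frank (24–21) — so Grace is the Condorcet winner.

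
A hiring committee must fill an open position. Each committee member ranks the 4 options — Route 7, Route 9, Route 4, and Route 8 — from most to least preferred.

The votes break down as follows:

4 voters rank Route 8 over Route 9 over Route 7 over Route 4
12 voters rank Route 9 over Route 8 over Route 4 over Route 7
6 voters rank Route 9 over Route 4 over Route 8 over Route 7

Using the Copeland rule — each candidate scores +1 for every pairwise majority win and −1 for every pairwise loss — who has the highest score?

Route 9

Pairwise results:
  Route 7 vs Route 9: Route 9 wins 22–0.
  Route 7 vs Route 4: Route 4 wins 18–4.
  Route 7 vs Route 8: Route 8 wins 22–0.
  Route 9 vs Route 4: Route 9 wins 22–0.
  Route 9 vs Route 8: Route 9 wins 18–4.
  Route 4 vs Route 8: Route 8 wins 16–6.
Copeland scores (wins − losses):
  Route 7: 0 − 3 = -3
  Route 9: 3 − 0 = 3
  Route 4: 1 − 2 = -1
  Route 8: 2 − 1 = 1
Route 9 has the best Copeland score.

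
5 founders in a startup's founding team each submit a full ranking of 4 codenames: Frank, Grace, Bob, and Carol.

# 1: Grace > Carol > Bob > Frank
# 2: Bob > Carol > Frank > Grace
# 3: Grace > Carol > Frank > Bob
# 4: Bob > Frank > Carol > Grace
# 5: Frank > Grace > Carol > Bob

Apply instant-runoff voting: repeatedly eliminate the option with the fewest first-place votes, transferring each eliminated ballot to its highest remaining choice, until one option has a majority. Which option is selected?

Round 1: Grace 2, Bob 2, Frank 1, Carol 0. Carol has the fewest and is eliminated.
Round 2: Grace 2, Bob 2, Frank 1. Frank has the fewest and is eliminated.
Round 3: Grace 3, Bob 2. Grace has a majority.

Grace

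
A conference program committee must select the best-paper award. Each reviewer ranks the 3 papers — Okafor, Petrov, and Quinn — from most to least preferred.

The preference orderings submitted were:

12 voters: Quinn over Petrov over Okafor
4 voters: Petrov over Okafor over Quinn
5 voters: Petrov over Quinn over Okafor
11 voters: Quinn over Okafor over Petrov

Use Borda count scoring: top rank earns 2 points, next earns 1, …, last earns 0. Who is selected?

Borda scores:
  Okafor: 12·0 + 4·1 + 5·0 + 11·1 = 15
  Petrov: 12·1 + 4·2 + 5·2 + 11·0 = 30
  Quinn: 12·2 + 4·0 + 5·1 + 11·2 = 51
Quinn has the highest total.

Quinn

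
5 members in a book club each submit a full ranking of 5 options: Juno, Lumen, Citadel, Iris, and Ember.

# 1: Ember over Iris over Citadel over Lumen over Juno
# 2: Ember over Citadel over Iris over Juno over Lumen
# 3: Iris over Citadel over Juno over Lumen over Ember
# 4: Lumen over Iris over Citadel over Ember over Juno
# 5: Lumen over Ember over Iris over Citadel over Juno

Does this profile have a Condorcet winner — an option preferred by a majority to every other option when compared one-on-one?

No

Head-to-head results (5 voters total):
Juno vs Lumen: Lumen wins 3–2.
Juno vs Citadel: Citadel wins 5–0.
Juno vs Iris: Iris wins 5–0.
Juno vs Ember: Ember wins 4–1.
Lumen vs Citadel: Citadel wins 3–2.
Lumen vs Iris: Iris wins 3–2.
Lumen vs Ember: Lumen wins 3–2.
Citadel vs Iris: Iris wins 4–1.
Citadel vs Ember: Ember wins 3–2.
Iris vs Ember: Ember wins 3–2.
No candidate beats all others: Lumen beats Ember beats Citadel beats Lumen, a majority cycle.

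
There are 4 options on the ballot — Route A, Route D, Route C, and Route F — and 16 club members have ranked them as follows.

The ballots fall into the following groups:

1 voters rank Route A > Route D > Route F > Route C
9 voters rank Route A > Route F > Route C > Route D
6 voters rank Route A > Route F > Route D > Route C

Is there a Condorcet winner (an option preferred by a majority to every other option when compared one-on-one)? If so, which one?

Route A

Head-to-head results (16 voters total):
Route A vs Route D: Route A wins 16–0.
Route A vs Route C: Route A wins 16–0.
Route A vs Route F: Route A wins 16–0.
Route D vs Route C: Route C wins 9–7.
Route D vs Route F: Route F wins 15–1.
Route C vs Route F: Route F wins 16–0.
Route A beats each rival — Route D (16–0), Route C (16–0), Route F (16–0) — so Route A is the Condorcet winner.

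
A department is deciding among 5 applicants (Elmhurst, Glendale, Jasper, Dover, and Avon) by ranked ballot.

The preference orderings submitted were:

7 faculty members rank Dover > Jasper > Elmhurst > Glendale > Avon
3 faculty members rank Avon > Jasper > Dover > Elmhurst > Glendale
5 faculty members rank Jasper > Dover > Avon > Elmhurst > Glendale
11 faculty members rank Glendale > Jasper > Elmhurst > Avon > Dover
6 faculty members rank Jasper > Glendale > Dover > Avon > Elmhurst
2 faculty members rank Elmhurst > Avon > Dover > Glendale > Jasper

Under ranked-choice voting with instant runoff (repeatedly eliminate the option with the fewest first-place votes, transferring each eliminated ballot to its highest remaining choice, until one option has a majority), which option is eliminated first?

Round 1: Glendale 11, Jasper 11, Dover 7, Avon 3, Elmhurst 2. Elmhurst has the fewest and is eliminated.
Round 2: Glendale 11, Jasper 11, Dover 7, Avon 5. Avon has the fewest and is eliminated.
Round 3: Jasper 14, Glendale 11, Dover 9. Dover has the fewest and is eliminated.
Round 4: Jasper 21, Glendale 13. Jasper has a majority.

Elmhurst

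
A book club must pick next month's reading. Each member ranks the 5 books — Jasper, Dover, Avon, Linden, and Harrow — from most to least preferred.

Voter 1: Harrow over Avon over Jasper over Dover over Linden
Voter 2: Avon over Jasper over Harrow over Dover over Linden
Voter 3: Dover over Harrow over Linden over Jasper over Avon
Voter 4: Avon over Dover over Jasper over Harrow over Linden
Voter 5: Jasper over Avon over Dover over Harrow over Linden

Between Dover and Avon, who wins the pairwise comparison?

Avon

Ballots ranking Dover above Avon: 1.
Ballots ranking Avon above Dover: 4.
Avon wins the head-to-head, 4–1.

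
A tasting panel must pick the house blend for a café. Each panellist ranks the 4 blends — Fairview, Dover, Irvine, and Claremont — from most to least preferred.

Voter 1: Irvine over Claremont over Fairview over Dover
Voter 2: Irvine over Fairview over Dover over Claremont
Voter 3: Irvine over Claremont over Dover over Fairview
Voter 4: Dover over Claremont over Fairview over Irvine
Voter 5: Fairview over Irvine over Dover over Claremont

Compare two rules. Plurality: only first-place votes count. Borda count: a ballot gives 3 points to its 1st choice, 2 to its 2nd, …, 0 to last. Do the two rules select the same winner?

Yes

Plurality first-place counts: Fairview 1, Dover 1, Irvine 3, Claremont 0 → Irvine.
Borda totals: Fairview 7, Dover 6, Irvine 11, Claremont 6 → Irvine.
The two rules agree on Irvine.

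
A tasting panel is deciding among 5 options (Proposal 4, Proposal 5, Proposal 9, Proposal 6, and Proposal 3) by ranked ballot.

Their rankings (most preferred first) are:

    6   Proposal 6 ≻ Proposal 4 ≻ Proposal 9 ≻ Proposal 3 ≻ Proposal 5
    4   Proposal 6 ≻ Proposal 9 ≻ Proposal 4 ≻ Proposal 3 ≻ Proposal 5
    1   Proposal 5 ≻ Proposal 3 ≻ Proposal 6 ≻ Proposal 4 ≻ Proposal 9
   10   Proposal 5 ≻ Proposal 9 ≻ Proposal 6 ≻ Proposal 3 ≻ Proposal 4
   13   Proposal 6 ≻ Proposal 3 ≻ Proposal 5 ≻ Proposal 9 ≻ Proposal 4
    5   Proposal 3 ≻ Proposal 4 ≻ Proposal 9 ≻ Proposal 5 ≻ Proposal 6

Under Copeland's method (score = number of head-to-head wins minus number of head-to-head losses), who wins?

Pairwise results:
  Proposal 4 vs Proposal 5: Proposal 5 wins 24–15.
  Proposal 4 vs Proposal 9: Proposal 9 wins 27–12.
  Proposal 4 vs Proposal 6: Proposal 6 wins 34–5.
  Proposal 4 vs Proposal 3: Proposal 3 wins 29–10.
  Proposal 5 vs Proposal 9: Proposal 5 wins 24–15.
  Proposal 5 vs Proposal 6: Proposal 6 wins 23–16.
  Proposal 5 vs Proposal 3: Proposal 3 wins 28–11.
  Proposal 9 vs Proposal 6: Proposal 6 wins 24–15.
  Proposal 9 vs Proposal 3: Proposal 9 wins 20–19.
  Proposal 6 vs Proposal 3: Proposal 6 wins 33–6.
Copeland scores (wins − losses):
  Proposal 4: 0 − 4 = -4
  Proposal 5: 2 − 2 = 0
  Proposal 9: 2 − 2 = 0
  Proposal 6: 4 − 0 = 4
  Proposal 3: 2 − 2 = 0
Proposal 6 has the best Copeland score.

Proposal 6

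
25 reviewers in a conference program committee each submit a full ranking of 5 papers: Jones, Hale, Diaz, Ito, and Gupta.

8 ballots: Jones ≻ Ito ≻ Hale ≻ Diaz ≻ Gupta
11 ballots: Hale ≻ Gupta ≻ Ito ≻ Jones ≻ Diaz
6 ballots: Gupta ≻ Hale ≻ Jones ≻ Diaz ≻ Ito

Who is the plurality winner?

Hale

First-place vote totals:
  Jones: 8
  Hale: 11
  Diaz: 0
  Ito: 0
  Gupta: 6
Hale has the most first-place votes.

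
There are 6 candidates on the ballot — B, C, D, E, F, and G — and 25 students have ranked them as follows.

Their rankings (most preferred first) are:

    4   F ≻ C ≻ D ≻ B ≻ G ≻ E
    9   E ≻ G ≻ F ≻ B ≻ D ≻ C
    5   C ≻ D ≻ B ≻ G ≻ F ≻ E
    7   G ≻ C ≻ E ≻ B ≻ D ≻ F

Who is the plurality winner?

E

First-place vote totals:
  B: 0
  C: 5
  D: 0
  E: 9
  F: 4
  G: 7
E has the most first-place votes.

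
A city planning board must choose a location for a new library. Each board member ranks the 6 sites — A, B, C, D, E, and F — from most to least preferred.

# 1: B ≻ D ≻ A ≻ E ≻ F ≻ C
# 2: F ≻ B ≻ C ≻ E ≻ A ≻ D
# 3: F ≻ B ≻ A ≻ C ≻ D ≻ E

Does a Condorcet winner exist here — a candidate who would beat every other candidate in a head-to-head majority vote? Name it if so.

F

Head-to-head results (3 voters total):
A vs B: B wins 3–0.
A vs C: A wins 2–1.
A vs D: A wins 2–1.
A vs E: A wins 2–1.
A vs F: F wins 2–1.
B vs C: B wins 3–0.
B vs D: B wins 3–0.
B vs E: B wins 3–0.
B vs F: F wins 2–1.
C vs D: C wins 2–1.
C vs E: C wins 2–1.
C vs F: F wins 3–0.
D vs E: D wins 2–1.
D vs F: F wins 2–1.
E vs F: F wins 2–1.
F beats each rival — A (2–1), B (2–1), C (3–0), D (2–1), E (2–1) — so F is the Condorcet winner.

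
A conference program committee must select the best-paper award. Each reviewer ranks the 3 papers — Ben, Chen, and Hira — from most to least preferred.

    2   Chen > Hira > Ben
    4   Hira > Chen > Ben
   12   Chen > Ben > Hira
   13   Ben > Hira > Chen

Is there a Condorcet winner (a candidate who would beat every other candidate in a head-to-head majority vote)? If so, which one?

Head-to-head results (31 voters total):
Ben vs Chen: Chen wins 18–13.
Ben vs Hira: Ben wins 25–6.
Chen vs Hira: Hira wins 17–14.
No candidate beats all others: Ben beats Hira beats Chen beats Ben, a majority cycle.

None — there is no Condorcet winner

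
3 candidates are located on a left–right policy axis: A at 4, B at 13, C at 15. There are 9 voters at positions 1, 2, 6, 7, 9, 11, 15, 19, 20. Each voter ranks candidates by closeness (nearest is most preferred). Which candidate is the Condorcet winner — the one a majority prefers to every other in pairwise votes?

B

With single-peaked preferences on a line, the Condorcet winner is the candidate closest to the median voter.
The median voter (position 9) is closest to B at 13.
Check: B vs C — voters closer to B: 6 of 9.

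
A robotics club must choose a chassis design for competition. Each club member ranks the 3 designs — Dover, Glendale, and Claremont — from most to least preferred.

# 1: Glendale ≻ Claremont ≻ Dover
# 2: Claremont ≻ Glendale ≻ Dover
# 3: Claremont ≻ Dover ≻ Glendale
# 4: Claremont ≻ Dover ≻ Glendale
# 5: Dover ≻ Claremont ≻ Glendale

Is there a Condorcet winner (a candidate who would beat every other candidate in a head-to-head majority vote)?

Head-to-head results (5 voters total):
Dover vs Glendale: Dover wins 3–2.
Dover vs Claremont: Claremont wins 4–1.
Glendale vs Claremont: Claremont wins 4–1.
Claremont beats each rival — Dover (4–1), Glendale (4–1) — so Claremont is the Condorcet winner.

Yes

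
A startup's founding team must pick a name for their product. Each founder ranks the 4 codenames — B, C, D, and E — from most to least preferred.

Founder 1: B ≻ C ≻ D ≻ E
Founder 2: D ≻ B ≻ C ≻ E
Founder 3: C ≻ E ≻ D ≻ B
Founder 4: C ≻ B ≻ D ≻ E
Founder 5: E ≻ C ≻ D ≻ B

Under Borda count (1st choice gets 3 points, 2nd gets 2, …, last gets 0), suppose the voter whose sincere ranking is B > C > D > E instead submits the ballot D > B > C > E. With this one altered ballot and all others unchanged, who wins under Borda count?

Borda totals with the altered ballot: B 6, C 10, D 9, E 5.
The winner is unchanged: still C.

C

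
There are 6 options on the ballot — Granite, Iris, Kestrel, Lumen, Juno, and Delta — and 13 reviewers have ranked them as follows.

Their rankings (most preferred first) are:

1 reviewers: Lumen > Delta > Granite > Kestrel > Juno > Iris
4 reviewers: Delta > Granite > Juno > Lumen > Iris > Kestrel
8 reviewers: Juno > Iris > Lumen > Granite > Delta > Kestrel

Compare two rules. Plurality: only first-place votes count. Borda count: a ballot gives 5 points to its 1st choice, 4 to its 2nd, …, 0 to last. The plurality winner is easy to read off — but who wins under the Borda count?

Juno

Plurality first-place counts: Granite 0, Iris 0, Kestrel 0, Lumen 1, Juno 8, Delta 4 → Juno.
Borda totals: Granite 35, Iris 36, Kestrel 2, Lumen 37, Juno 53, Delta 32 → Juno.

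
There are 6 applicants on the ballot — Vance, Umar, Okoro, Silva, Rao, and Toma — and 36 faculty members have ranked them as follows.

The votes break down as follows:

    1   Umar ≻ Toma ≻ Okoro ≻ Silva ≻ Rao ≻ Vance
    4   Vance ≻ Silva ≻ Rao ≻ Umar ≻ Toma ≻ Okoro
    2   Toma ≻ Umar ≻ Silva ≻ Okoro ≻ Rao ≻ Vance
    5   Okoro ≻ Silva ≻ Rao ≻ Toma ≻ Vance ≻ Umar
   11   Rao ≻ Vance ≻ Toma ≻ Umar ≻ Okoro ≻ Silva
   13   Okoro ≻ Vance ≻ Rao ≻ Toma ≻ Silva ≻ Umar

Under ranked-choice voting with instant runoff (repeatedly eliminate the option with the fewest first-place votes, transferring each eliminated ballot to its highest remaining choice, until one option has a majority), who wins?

Round 1: Okoro 18, Rao 11, Vance 4, Toma 2, Umar 1, Silva 0. Silva has the fewest and is eliminated.
Round 2: Okoro 18, Rao 11, Vance 4, Toma 2, Umar 1. Umar has the fewest and is eliminated.
Round 3: Okoro 18, Rao 11, Vance 4, Toma 3. Toma has the fewest and is eliminated.
Round 4: Okoro 21, Rao 11, Vance 4. Okoro has a majority.

Okoro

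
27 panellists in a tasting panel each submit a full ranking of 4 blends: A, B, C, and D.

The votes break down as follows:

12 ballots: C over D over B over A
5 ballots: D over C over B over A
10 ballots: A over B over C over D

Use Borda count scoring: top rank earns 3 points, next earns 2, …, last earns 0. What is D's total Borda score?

39

Borda scores:
  A: 12·0 + 5·0 + 10·3 = 30
  B: 12·1 + 5·1 + 10·2 = 37
  C: 12·3 + 5·2 + 10·1 = 56
  D: 12·2 + 5·3 + 10·0 = 39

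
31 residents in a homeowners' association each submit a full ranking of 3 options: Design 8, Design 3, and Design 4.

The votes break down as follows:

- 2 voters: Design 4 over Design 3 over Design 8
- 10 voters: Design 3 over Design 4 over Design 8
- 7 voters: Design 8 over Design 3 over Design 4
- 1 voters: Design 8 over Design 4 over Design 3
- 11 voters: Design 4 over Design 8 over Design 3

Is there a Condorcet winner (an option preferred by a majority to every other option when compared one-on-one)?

Head-to-head results (31 voters total):
Design 8 vs Design 3: Design 8 wins 19–12.
Design 8 vs Design 4: Design 4 wins 23–8.
Design 3 vs Design 4: Design 3 wins 17–14.
No candidate beats all others: Design 8 beats Design 3 beats Design 4 beats Design 8, a majority cycle.

No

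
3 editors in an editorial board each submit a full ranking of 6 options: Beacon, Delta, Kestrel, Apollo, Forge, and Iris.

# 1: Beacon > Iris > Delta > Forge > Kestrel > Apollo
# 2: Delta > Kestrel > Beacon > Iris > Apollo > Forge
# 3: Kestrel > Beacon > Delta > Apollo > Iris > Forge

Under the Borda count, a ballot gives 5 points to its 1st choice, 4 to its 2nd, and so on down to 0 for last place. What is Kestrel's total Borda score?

10

Borda scores:
  Beacon: 5 + 3 + 4 = 12
  Delta: 3 + 5 + 3 = 11
  Kestrel: 1 + 4 + 5 = 10
  Apollo: 0 + 1 + 2 = 3
  Forge: 2 + 0 + 0 = 2
  Iris: 4 + 2 + 1 = 7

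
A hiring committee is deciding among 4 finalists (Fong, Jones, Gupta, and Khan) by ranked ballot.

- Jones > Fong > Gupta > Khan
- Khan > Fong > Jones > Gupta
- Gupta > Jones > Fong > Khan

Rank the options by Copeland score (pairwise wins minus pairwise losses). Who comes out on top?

Jones

Pairwise results:
  Fong vs Jones: Jones wins 2–1.
  Fong vs Gupta: Fong wins 2–1.
  Fong vs Khan: Fong wins 2–1.
  Jones vs Gupta: Jones wins 2–1.
  Jones vs Khan: Jones wins 2–1.
  Gupta vs Khan: Gupta wins 2–1.
Copeland scores (wins − losses):
  Fong: 2 − 1 = 1
  Jones: 3 − 0 = 3
  Gupta: 1 − 2 = -1
  Khan: 0 − 3 = -3
Jones has the best Copeland score.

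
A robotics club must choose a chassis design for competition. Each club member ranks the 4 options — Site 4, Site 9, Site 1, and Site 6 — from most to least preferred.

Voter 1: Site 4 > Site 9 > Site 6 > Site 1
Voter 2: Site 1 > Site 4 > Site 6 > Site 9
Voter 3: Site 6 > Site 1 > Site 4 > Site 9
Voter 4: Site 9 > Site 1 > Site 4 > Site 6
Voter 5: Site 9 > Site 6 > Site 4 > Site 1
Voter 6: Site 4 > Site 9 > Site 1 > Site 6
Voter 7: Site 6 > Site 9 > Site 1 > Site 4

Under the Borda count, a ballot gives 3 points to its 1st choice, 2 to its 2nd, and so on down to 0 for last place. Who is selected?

Site 9

Borda scores:
  Site 4: 3 + 2 + 1 + 1 + 1 + 3 + 0 = 11
  Site 9: 2 + 0 + 0 + 3 + 3 + 2 + 2 = 12
  Site 1: 0 + 3 + 2 + 2 + 0 + 1 + 1 = 9
  Site 6: 1 + 1 + 3 + 0 + 2 + 0 + 3 = 10
Site 9 has the highest total.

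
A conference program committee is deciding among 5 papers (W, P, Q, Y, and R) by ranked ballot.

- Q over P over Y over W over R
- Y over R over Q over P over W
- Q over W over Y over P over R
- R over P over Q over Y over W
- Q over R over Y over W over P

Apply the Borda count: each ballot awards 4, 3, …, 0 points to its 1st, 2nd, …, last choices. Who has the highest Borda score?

Borda scores:
  W: 1 + 0 + 3 + 0 + 1 = 5
  P: 3 + 1 + 1 + 3 + 0 = 8
  Q: 4 + 2 + 4 + 2 + 4 = 16
  Y: 2 + 4 + 2 + 1 + 2 = 11
  R: 0 + 3 + 0 + 4 + 3 = 10
Q has the highest total.

Q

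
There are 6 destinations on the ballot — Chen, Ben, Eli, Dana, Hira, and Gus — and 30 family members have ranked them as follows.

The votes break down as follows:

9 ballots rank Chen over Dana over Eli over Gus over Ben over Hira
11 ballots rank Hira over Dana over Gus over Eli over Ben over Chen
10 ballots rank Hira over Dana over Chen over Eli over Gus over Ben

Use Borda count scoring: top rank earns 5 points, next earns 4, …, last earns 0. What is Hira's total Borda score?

105

Borda scores:
  Chen: 9·5 + 11·0 + 10·3 = 75
  Ben: 9·1 + 11·1 + 10·0 = 20
  Eli: 9·3 + 11·2 + 10·2 = 69
  Dana: 9·4 + 11·4 + 10·4 = 120
  Hira: 9·0 + 11·5 + 10·5 = 105
  Gus: 9·2 + 11·3 + 10·1 = 61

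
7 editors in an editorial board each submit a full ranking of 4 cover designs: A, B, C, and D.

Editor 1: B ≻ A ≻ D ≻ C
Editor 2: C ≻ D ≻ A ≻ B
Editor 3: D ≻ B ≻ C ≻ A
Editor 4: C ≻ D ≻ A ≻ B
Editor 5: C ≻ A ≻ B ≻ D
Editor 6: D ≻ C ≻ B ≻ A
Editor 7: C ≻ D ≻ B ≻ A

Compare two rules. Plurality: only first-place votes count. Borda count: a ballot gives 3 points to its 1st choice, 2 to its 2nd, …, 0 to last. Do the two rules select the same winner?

Yes

Plurality first-place counts: A 0, B 1, C 4, D 2 → C.
Borda totals: A 6, B 8, C 15, D 13 → C.
The two rules agree on C.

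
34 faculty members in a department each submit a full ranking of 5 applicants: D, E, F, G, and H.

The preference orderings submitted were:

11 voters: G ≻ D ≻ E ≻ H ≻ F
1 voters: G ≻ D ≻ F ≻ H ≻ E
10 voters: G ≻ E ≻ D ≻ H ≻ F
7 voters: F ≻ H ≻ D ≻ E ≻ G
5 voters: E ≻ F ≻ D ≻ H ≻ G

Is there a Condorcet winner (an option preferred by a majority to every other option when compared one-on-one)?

Head-to-head results (34 voters total):
D vs E: D wins 19–15.
D vs F: D wins 22–12.
D vs G: G wins 22–12.
D vs H: D wins 27–7.
E vs F: E wins 26–8.
E vs G: G wins 22–12.
E vs H: E wins 26–8.
F vs G: G wins 22–12.
F vs H: H wins 21–13.
G vs H: G wins 22–12.
G beats each rival — D (22–12), E (22–12), F (22–12), H (22–12) — so G is the Condorcet winner.

Yes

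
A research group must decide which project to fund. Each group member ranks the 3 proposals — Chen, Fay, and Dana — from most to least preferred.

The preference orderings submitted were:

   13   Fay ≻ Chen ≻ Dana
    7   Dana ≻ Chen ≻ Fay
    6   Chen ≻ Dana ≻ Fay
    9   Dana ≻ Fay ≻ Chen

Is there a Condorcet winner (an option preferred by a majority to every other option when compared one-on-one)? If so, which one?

None — there is no Condorcet winner

Head-to-head results (35 voters total):
Chen vs Fay: Fay wins 22–13.
Chen vs Dana: Chen wins 19–16.
Fay vs Dana: Dana wins 22–13.
No candidate beats all others: Chen beats Dana beats Fay beats Chen, a majority cycle.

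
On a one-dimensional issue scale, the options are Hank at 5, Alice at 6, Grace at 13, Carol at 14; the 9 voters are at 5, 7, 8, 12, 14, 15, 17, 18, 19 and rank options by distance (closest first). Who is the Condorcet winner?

Carol

With single-peaked preferences on a line, the Condorcet winner is the candidate closest to the median voter.
The median voter (position 14) is closest to Carol at 14.
Check: Carol vs Grace — voters closer to Carol: 5 of 9.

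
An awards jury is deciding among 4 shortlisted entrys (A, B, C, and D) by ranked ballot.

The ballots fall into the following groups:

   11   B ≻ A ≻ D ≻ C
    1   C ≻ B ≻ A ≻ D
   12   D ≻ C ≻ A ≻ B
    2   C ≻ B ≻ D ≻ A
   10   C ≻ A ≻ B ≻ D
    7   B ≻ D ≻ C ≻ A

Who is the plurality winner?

B

First-place vote totals:
  A: 0
  B: 18
  C: 13
  D: 12
B has the most first-place votes.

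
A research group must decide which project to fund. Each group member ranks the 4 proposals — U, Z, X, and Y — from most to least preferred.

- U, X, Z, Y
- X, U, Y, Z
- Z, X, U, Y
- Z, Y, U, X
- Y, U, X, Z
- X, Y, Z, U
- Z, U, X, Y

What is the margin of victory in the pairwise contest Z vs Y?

1

Ballots ranking Z above Y: 4.
Ballots ranking Y above Z: 3.
Z wins 4–3, a margin of 1.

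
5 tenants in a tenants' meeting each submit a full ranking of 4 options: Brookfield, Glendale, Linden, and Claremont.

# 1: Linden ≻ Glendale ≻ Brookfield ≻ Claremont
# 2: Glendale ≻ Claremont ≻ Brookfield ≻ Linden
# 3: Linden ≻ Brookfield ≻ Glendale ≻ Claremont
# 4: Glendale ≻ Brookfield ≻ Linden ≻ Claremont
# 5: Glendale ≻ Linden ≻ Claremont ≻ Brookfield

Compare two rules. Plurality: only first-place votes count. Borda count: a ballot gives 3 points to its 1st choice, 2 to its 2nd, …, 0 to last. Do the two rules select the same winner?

Yes

Plurality first-place counts: Brookfield 0, Glendale 3, Linden 2, Claremont 0 → Glendale.
Borda totals: Brookfield 6, Glendale 12, Linden 9, Claremont 3 → Glendale.
The two rules agree on Glendale.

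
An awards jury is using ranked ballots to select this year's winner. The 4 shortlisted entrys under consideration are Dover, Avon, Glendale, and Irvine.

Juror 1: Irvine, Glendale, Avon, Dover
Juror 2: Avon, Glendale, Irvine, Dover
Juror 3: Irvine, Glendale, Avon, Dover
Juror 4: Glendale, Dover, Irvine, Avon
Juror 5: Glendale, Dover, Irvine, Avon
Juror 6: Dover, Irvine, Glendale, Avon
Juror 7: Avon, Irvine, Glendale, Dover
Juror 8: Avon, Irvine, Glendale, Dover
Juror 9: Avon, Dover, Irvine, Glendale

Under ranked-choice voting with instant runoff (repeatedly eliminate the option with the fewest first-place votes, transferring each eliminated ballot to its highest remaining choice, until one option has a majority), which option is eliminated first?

Dover

Round 1: Avon 4, Glendale 2, Irvine 2, Dover 1. Dover has the fewest and is eliminated.
Round 2: Avon 4, Irvine 3, Glendale 2. Glendale has the fewest and is eliminated.
Round 3: Irvine 5, Avon 4. Irvine has a majority.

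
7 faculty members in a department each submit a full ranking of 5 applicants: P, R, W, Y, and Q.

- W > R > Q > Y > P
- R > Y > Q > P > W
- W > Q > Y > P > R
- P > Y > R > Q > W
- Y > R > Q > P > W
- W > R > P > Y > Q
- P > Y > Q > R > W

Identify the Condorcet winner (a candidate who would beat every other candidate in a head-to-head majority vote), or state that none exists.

Head-to-head results (7 voters total):
P vs R: R wins 4–3.
P vs W: P wins 4–3.
P vs Y: Y wins 4–3.
P vs Q: Q wins 4–3.
R vs W: R wins 4–3.
R vs Y: Y wins 4–3.
R vs Q: R wins 5–2.
W vs Y: Y wins 4–3.
W vs Q: Q wins 4–3.
Y vs Q: Y wins 5–2.
Y beats each rival — P (4–3), R (4–3), W (4–3), Q (5–2) — so Y is the Condorcet winner.

Y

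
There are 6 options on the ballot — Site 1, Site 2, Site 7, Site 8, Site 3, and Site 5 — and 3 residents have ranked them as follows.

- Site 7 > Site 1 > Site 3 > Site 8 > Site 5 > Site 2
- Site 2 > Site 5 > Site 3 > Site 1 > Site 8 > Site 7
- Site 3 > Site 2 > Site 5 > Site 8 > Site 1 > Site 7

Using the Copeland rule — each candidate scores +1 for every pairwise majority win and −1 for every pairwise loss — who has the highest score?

Site 3

Pairwise results:
  Site 1 vs Site 2: Site 2 wins 2–1.
  Site 1 vs Site 7: Site 1 wins 2–1.
  Site 1 vs Site 8: Site 1 wins 2–1.
  Site 1 vs Site 3: Site 3 wins 2–1.
  Site 1 vs Site 5: Site 5 wins 2–1.
  Site 2 vs Site 7: Site 2 wins 2–1.
  Site 2 vs Site 8: Site 2 wins 2–1.
  Site 2 vs Site 3: Site 3 wins 2–1.
  Site 2 vs Site 5: Site 2 wins 2–1.
  Site 7 vs Site 8: Site 8 wins 2–1.
  Site 7 vs Site 3: Site 3 wins 2–1.
  Site 7 vs Site 5: Site 5 wins 2–1.
  Site 8 vs Site 3: Site 3 wins 3–0.
  Site 8 vs Site 5: Site 5 wins 2–1.
  Site 3 vs Site 5: Site 3 wins 2–1.
Copeland scores (wins − losses):
  Site 1: 2 − 3 = -1
  Site 2: 4 − 1 = 3
  Site 7: 0 − 5 = -5
  Site 8: 1 − 4 = -3
  Site 3: 5 − 0 = 5
  Site 5: 3 − 2 = 1
Site 3 has the best Copeland score.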